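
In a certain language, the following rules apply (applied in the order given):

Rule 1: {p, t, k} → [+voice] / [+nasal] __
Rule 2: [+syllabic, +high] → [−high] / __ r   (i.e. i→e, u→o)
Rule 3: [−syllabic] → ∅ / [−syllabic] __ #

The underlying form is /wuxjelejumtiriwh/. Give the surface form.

wuxjelejumderiw

Rule 1 (post-nasal voicing): /t/ is a voiceless stop immediately after the nasal /m/, so it voices to [d]. /wuxjelejumtiriwh/ → wuxjelejumdiriwh.
Rule 2 (pre-rhotic lowering): /i/ is a high vowel immediately before /r/, so it lowers to [e]. /wuxjelejumdiriwh/ → wuxjelejumderiwh.
Rule 3 (final cluster simplification): /h/ is the second consonant of a word-final cluster /wh/, so it deletes. /wuxjelejumderiwh/ → wuxjelejumderiw.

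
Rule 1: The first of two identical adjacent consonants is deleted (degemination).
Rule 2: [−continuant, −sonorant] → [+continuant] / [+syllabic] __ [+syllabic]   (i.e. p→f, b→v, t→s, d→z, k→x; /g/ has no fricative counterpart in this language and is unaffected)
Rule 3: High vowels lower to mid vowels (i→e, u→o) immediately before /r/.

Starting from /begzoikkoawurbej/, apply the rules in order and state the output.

Rule 1 (degemination): /kk/ is a geminate; the first /k/ deletes. /begzoikkoawurbej/ → begzoikoawurbej.
Rule 2 (intervocalic spirantization): /k/ is a stop between vowels /i/ and /o/, so it spirantizes to the fricative [x]. /begzoikoawurbej/ → begzoixoawurbej.
Rule 3 (pre-rhotic lowering): /u/ is a high vowel immediately before /r/, so it lowers to [o]. /begzoixoawurbej/ → begzoixoaworbej.

begzoixoaworbej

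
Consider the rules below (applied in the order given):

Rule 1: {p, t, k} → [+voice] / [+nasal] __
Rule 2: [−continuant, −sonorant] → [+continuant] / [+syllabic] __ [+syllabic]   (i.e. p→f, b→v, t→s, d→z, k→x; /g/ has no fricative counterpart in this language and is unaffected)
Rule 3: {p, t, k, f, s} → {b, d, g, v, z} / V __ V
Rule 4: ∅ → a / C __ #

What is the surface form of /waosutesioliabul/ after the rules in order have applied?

Rule 1 (post-nasal voicing): no segment meets the environment; /waosutesioliabul/ is unchanged.
Rule 2 (intervocalic spirantization): /t/ is a stop between vowels /u/ and /e/, so it spirantizes to the fricative [s]. /b/ is a stop between vowels /a/ and /u/, so it spirantizes to the fricative [v]. /waosutesioliabul/ → waosusesioliavul.
Rule 3 (intervocalic voicing): /s/ is a voiceless obstruent between vowels /o/ and /u/, so it voices to [z]. /s/ is a voiceless obstruent between vowels /u/ and /e/, so it voices to [z]. /s/ is a voiceless obstruent between vowels /e/ and /i/, so it voices to [z]. /waosusesioliavul/ → waozuzezioliavul.
Rule 4 (final a-epenthesis): the form ends in the consonant /l/, so [a] is inserted word-finally. /waozuzezioliavul/ → waozuzezioliavula.

waozuzezioliavula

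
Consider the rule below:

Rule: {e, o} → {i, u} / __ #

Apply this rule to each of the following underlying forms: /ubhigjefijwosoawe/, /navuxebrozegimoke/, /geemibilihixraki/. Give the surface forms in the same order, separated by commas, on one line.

/ubhigjefijwosoawe/: /e/ is a mid vowel in word-final position, so it raises to [i]. → [ubhigjefijwosoawi].
/navuxebrozegimoke/: /e/ is a mid vowel in word-final position, so it raises to [i]. → [navuxebrozegimoki].
/geemibilihixraki/: the rule's environment is not met; surfaces unchanged as [geemibilihixraki].

ubhigjefijwosoawi, navuxebrozegimoki, geemibilihixraki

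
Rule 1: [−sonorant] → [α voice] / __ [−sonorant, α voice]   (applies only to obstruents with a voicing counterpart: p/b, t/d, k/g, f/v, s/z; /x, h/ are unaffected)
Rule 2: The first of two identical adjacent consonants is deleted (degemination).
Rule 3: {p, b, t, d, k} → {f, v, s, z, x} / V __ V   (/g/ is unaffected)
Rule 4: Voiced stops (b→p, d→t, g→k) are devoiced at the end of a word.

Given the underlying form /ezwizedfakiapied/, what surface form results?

ezwizetfaxiafiet

Rule 1 (regressive voicing assimilation): /d/ precedes the voiceless obstruent /f/, so it devoices to [t] by assimilation. /ezwizedfakiapied/ → ezwizetfakiapied.
Rule 2 (degemination): no segment meets the environment; /ezwizetfakiapied/ is unchanged.
Rule 3 (intervocalic spirantization): /k/ is a stop between vowels /a/ and /i/, so it spirantizes to the fricative [x]. /p/ is a stop between vowels /a/ and /i/, so it spirantizes to the fricative [f]. /ezwizetfakiapied/ → ezwizetfaxiafied.
Rule 4 (final devoicing): /d/ is a voiced stop in word-final position, so it devoices to [t]. /ezwizetfaxiafied/ → ezwizetfaxiafiet.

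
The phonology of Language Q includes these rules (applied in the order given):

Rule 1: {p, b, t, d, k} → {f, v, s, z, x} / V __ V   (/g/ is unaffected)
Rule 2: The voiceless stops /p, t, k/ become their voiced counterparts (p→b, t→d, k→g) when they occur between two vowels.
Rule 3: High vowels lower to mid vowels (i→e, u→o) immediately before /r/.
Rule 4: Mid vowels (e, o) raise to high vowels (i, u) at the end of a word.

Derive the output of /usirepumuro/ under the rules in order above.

userefumoru

Rule 1 (intervocalic spirantization): /p/ is a stop between vowels /e/ and /u/, so it spirantizes to the fricative [f]. /usirepumuro/ → usirefumuro.
Rule 2 (intervocalic voicing): no segment meets the environment; /usirefumuro/ is unchanged.
Rule 3 (pre-rhotic lowering): /i/ is a high vowel immediately before /r/, so it lowers to [e]. /u/ is a high vowel immediately before /r/, so it lowers to [o]. /usirefumuro/ → userefumoro.
Rule 4 (final vowel raising): /o/ is a mid vowel in word-final position, so it raises to [u]. /userefumoro/ → userefumoru.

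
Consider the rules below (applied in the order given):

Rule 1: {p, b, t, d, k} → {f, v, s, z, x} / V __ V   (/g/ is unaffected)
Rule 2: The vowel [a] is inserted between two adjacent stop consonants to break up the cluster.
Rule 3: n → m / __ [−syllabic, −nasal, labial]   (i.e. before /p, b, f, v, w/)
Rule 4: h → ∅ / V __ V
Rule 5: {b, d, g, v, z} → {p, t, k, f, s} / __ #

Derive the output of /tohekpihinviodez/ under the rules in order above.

toekapiimviozes

Rule 1 (intervocalic spirantization): /d/ is a stop between vowels /o/ and /e/, so it spirantizes to the fricative [z]. /tohekpihinviodez/ → tohekpihinviozez.
Rule 2 (stop-cluster a-epenthesis): /k/ and /p/ form a stop–stop cluster, so [a] is inserted between them. /tohekpihinviozez/ → tohekapihinviozez.
Rule 3 (nasal place assimilation): /n/ precedes the labial consonant /v/, so it assimilates in place to [m]. /tohekapihinviozez/ → tohekapihimviozez.
Rule 4 (intervocalic h-deletion): /h/ occurs between vowels /o/ and /e/, so it deletes. /h/ occurs between vowels /i/ and /i/, so it deletes. /tohekapihimviozez/ → toekapiimviozez.
Rule 5 (final devoicing): /z/ is a voiced obstruent in word-final position, so it devoices to [s]. /toekapiimviozez/ → toekapiimviozes.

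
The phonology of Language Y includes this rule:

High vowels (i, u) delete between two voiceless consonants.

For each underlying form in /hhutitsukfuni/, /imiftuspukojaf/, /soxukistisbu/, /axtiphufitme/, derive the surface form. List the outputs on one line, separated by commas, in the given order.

/hhutitsukfuni/: /u/ is a high vowel flanked by voiceless consonants /h/ and /t/, so it deletes. /i/ is a high vowel flanked by voiceless consonants /t/ and /t/, so it deletes. /u/ is a high vowel flanked by voiceless consonants /s/ and /k/, so it deletes. → [hhttskfuni].
/imiftuspukojaf/: /u/ is a high vowel flanked by voiceless consonants /t/ and /s/, so it deletes. /u/ is a high vowel flanked by voiceless consonants /p/ and /k/, so it deletes. → [imiftspkojaf].
/soxukistisbu/: /u/ is a high vowel flanked by voiceless consonants /x/ and /k/, so it deletes. /i/ is a high vowel flanked by voiceless consonants /k/ and /s/, so it deletes. /i/ is a high vowel flanked by voiceless consonants /t/ and /s/, so it deletes. → [soxkstsbu].
/axtiphufitme/: /i/ is a high vowel flanked by voiceless consonants /t/ and /p/, so it deletes. /u/ is a high vowel flanked by voiceless consonants /h/ and /f/, so it deletes. /i/ is a high vowel flanked by voiceless consonants /f/ and /t/, so it deletes. → [axtphftme].

hhttskfuni, imiftspkojaf, soxkstsbu, axtphftme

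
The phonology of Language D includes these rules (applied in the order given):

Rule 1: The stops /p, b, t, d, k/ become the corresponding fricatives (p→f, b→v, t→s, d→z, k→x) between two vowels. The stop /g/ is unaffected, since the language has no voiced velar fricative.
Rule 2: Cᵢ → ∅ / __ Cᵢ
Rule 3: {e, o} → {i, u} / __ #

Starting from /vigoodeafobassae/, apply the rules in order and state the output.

Rule 1 (intervocalic spirantization): /d/ is a stop between vowels /o/ and /e/, so it spirantizes to the fricative [z]. /b/ is a stop between vowels /o/ and /a/, so it spirantizes to the fricative [v]. /vigoodeafobassae/ → vigoozeafovassae.
Rule 2 (degemination): /ss/ is a geminate; the first /s/ deletes. /vigoozeafovassae/ → vigoozeafovasae.
Rule 3 (final vowel raising): /e/ is a mid vowel in word-final position, so it raises to [i]. /vigoozeafovasae/ → vigoozeafovasai.

vigoozeafovasai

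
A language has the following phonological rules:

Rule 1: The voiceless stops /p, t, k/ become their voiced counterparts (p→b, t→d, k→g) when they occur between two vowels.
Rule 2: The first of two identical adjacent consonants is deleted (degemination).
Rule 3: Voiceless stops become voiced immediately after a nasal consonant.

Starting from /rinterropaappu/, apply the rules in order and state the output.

Rule 1 (intervocalic voicing): /p/ is a voiceless stop between vowels /o/ and /a/, so it voices to [b]. /rinterropaappu/ → rinterrobaappu.
Rule 2 (degemination): /rr/ is a geminate; the first /r/ deletes. /pp/ is a geminate; the first /p/ deletes. /rinterrobaappu/ → rinterobaapu.
Rule 3 (post-nasal voicing): /t/ is a voiceless stop immediately after the nasal /n/, so it voices to [d]. /rinterobaapu/ → rinderobaapu.

rinderobaapu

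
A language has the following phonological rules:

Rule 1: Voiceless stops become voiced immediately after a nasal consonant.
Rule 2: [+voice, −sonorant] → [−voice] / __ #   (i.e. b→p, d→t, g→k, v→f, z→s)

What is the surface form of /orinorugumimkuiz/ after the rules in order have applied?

orinorugumimguis

Rule 1 (post-nasal voicing): /k/ is a voiceless stop immediately after the nasal /m/, so it voices to [g]. /orinorugumimkuiz/ → orinorugumimguiz.
Rule 2 (final devoicing): /z/ is a voiced obstruent in word-final position, so it devoices to [s]. /orinorugumimguiz/ → orinorugumimguis.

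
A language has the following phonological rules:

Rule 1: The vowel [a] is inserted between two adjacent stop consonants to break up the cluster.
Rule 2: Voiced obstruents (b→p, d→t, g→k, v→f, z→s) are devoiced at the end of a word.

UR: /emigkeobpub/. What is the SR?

Rule 1 (stop-cluster a-epenthesis): /g/ and /k/ form a stop–stop cluster, so [a] is inserted between them. /b/ and /p/ form a stop–stop cluster, so [a] is inserted between them. /emigkeobpub/ → emigakeobapub.
Rule 2 (final devoicing): /b/ is a voiced obstruent in word-final position, so it devoices to [p]. /emigakeobapub/ → emigakeobapup.

emigakeobapup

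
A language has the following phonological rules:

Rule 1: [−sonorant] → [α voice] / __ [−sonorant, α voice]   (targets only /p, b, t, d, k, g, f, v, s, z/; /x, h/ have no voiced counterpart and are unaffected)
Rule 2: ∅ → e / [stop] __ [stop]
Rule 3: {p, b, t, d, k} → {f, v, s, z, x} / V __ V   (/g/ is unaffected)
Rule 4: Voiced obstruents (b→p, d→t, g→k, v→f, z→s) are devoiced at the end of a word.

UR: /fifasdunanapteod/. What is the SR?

fifazdunanafeseot

Rule 1 (regressive voicing assimilation): /s/ precedes the voiced obstruent /d/, so it voices to [z] by assimilation. /fifasdunanapteod/ → fifazdunanapteod.
Rule 2 (stop-cluster e-epenthesis): /p/ and /t/ form a stop–stop cluster, so [e] is inserted between them. /fifazdunanapteod/ → fifazdunanapeteod.
Rule 3 (intervocalic spirantization): /p/ is a stop between vowels /a/ and /e/, so it spirantizes to the fricative [f]. /t/ is a stop between vowels /e/ and /e/, so it spirantizes to the fricative [s]. /fifazdunanapeteod/ → fifazdunanafeseod.
Rule 4 (final devoicing): /d/ is a voiced obstruent in word-final position, so it devoices to [t]. /fifazdunanafeseod/ → fifazdunanafeseot.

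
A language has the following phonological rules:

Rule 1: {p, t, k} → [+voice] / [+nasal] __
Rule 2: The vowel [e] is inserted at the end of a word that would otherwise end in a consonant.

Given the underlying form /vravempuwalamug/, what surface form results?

vravembuwalamuge

Rule 1 (post-nasal voicing): /p/ is a voiceless stop immediately after the nasal /m/, so it voices to [b]. /vravempuwalamug/ → vravembuwalamug.
Rule 2 (final e-epenthesis): the form ends in the consonant /g/, so [e] is inserted word-finally. /vravembuwalamug/ → vravembuwalamuge.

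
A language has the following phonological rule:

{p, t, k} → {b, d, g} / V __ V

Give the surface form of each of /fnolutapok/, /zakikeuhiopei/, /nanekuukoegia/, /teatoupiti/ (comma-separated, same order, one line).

fnoludabok, zagigeuhiobei, naneguugoegia, teadoubidi

/fnolutapok/: /t/ is a voiceless stop between vowels /u/ and /a/, so it voices to [d]. /p/ is a voiceless stop between vowels /a/ and /o/, so it voices to [b]. → [fnoludabok].
/zakikeuhiopei/: /k/ is a voiceless stop between vowels /a/ and /i/, so it voices to [g]. /k/ is a voiceless stop between vowels /i/ and /e/, so it voices to [g]. /p/ is a voiceless stop between vowels /o/ and /e/, so it voices to [b]. → [zagigeuhiobei].
/nanekuukoegia/: /k/ is a voiceless stop between vowels /e/ and /u/, so it voices to [g]. /k/ is a voiceless stop between vowels /u/ and /o/, so it voices to [g]. → [naneguugoegia].
/teatoupiti/: /t/ is a voiceless stop between vowels /a/ and /o/, so it voices to [d]. /p/ is a voiceless stop between vowels /u/ and /i/, so it voices to [b]. /t/ is a voiceless stop between vowels /i/ and /i/, so it voices to [d]. → [teadoubidi].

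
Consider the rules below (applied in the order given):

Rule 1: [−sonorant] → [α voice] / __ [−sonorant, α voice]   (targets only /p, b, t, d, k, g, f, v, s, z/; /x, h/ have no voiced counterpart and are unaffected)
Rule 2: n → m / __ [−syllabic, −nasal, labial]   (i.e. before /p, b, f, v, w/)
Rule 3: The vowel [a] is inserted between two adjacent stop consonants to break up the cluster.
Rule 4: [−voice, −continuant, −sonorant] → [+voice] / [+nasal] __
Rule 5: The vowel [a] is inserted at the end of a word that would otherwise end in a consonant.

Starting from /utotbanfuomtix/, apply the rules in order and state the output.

Rule 1 (regressive voicing assimilation): /t/ precedes the voiced obstruent /b/, so it voices to [d] by assimilation. /utotbanfuomtix/ → utodbanfuomtix.
Rule 2 (nasal place assimilation): /n/ precedes the labial consonant /f/, so it assimilates in place to [m]. /utodbanfuomtix/ → utodbamfuomtix.
Rule 3 (stop-cluster a-epenthesis): /d/ and /b/ form a stop–stop cluster, so [a] is inserted between them. /utodbamfuomtix/ → utodabamfuomtix.
Rule 4 (post-nasal voicing): /t/ is a voiceless stop immediately after the nasal /m/, so it voices to [d]. /utodabamfuomtix/ → utodabamfuomdix.
Rule 5 (final a-epenthesis): the form ends in the consonant /x/, so [a] is inserted word-finally. /utodabamfuomdix/ → utodabamfuomdixa.

utodabamfuomdixa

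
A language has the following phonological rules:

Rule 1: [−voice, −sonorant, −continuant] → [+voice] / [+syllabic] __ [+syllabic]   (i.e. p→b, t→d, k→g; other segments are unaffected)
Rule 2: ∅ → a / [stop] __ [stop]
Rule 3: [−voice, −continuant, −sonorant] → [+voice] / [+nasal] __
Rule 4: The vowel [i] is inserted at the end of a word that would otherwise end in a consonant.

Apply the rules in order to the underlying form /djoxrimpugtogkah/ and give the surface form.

Rule 1 (intervocalic voicing): no segment meets the environment; /djoxrimpugtogkah/ is unchanged.
Rule 2 (stop-cluster a-epenthesis): /g/ and /t/ form a stop–stop cluster, so [a] is inserted between them. /g/ and /k/ form a stop–stop cluster, so [a] is inserted between them. /djoxrimpugtogkah/ → djoxrimpugatogakah.
Rule 3 (post-nasal voicing): /p/ is a voiceless stop immediately after the nasal /m/, so it voices to [b]. /djoxrimpugatogakah/ → djoxrimbugatogakah.
Rule 4 (final i-epenthesis): the form ends in the consonant /h/, so [i] is inserted word-finally. /djoxrimbugatogakah/ → djoxrimbugatogakahi.

djoxrimbugatogakahi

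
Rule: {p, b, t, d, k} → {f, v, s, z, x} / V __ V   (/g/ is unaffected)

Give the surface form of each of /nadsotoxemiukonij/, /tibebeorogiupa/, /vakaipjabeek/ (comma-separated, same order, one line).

/nadsotoxemiukonij/: /t/ is a stop between vowels /o/ and /o/, so it spirantizes to the fricative [s]. /k/ is a stop between vowels /u/ and /o/, so it spirantizes to the fricative [x]. → [nadsosoxemiuxonij].
/tibebeorogiupa/: /b/ is a stop between vowels /i/ and /e/, so it spirantizes to the fricative [v]. /b/ is a stop between vowels /e/ and /e/, so it spirantizes to the fricative [v]. /p/ is a stop between vowels /u/ and /a/, so it spirantizes to the fricative [f]. → [tiveveorogiufa].
/vakaipjabeek/: /k/ is a stop between vowels /a/ and /a/, so it spirantizes to the fricative [x]. /b/ is a stop between vowels /a/ and /e/, so it spirantizes to the fricative [v]. → [vaxaipjaveek].

nadsosoxemiuxonij, tiveveorogiufa, vaxaipjaveek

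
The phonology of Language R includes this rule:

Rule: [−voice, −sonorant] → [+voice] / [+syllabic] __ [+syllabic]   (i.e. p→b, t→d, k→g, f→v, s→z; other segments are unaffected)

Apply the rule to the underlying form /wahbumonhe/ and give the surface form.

No segment of /wahbumonhe/ meets the structural description of the rule, so the form surfaces unchanged.

wahbumonhe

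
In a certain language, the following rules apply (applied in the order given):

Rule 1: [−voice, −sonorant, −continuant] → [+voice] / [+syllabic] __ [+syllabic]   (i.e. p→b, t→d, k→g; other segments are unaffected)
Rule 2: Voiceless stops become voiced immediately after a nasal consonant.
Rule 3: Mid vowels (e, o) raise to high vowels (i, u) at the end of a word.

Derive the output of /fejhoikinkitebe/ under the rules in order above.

fejhoigingidebi

Rule 1 (intervocalic voicing): /k/ is a voiceless stop between vowels /i/ and /i/, so it voices to [g]. /t/ is a voiceless stop between vowels /i/ and /e/, so it voices to [d]. /fejhoikinkitebe/ → fejhoiginkidebe.
Rule 2 (post-nasal voicing): /k/ is a voiceless stop immediately after the nasal /n/, so it voices to [g]. /fejhoiginkidebe/ → fejhoigingidebe.
Rule 3 (final vowel raising): /e/ is a mid vowel in word-final position, so it raises to [i]. /fejhoigingidebe/ → fejhoigingidebi.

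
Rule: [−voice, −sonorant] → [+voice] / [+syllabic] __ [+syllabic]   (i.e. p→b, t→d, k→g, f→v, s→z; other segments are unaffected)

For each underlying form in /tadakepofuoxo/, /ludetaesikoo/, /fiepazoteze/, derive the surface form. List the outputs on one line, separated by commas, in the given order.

/tadakepofuoxo/: /k/ is a voiceless obstruent between vowels /a/ and /e/, so it voices to [g]. /p/ is a voiceless obstruent between vowels /e/ and /o/, so it voices to [b]. /f/ is a voiceless obstruent between vowels /o/ and /u/, so it voices to [v]. → [tadagebovuoxo].
/ludetaesikoo/: /t/ is a voiceless obstruent between vowels /e/ and /a/, so it voices to [d]. /s/ is a voiceless obstruent between vowels /e/ and /i/, so it voices to [z]. /k/ is a voiceless obstruent between vowels /i/ and /o/, so it voices to [g]. → [ludedaezigoo].
/fiepazoteze/: /p/ is a voiceless obstruent between vowels /e/ and /a/, so it voices to [b]. /t/ is a voiceless obstruent between vowels /o/ and /e/, so it voices to [d]. → [fiebazodeze].

tadagebovuoxo, ludedaezigoo, fiebazodeze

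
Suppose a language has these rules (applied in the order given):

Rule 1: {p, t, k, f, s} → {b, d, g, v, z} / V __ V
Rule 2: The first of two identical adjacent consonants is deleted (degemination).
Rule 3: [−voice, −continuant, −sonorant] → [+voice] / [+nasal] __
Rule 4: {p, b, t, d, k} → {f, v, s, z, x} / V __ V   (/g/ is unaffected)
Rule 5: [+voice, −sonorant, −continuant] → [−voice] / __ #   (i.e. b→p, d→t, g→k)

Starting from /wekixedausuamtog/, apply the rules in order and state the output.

Rule 1 (intervocalic voicing): /k/ is a voiceless obstruent between vowels /e/ and /i/, so it voices to [g]. /s/ is a voiceless obstruent between vowels /u/ and /u/, so it voices to [z]. /wekixedausuamtog/ → wegixedauzuamtog.
Rule 2 (degemination): no segment meets the environment; /wegixedauzuamtog/ is unchanged.
Rule 3 (post-nasal voicing): /t/ is a voiceless stop immediately after the nasal /m/, so it voices to [d]. /wegixedauzuamtog/ → wegixedauzuamdog.
Rule 4 (intervocalic spirantization): /d/ is a stop between vowels /e/ and /a/, so it spirantizes to the fricative [z]. /wegixedauzuamdog/ → wegixezauzuamdog.
Rule 5 (final devoicing): /g/ is a voiced stop in word-final position, so it devoices to [k]. /wegixezauzuamdog/ → wegixezauzuamdok.

wegixezauzuamdok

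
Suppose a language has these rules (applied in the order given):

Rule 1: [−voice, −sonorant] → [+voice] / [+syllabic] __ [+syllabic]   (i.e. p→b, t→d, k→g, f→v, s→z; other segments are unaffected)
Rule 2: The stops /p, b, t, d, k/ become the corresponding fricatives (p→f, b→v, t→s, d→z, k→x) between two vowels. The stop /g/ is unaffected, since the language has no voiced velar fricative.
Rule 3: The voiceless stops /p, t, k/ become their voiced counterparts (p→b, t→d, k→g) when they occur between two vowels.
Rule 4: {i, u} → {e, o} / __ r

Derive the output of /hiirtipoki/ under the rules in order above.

hiertivogi

Rule 1 (intervocalic voicing): /p/ is a voiceless obstruent between vowels /i/ and /o/, so it voices to [b]. /k/ is a voiceless obstruent between vowels /o/ and /i/, so it voices to [g]. /hiirtipoki/ → hiirtibogi.
Rule 2 (intervocalic spirantization): /b/ is a stop between vowels /i/ and /o/, so it spirantizes to the fricative [v]. /hiirtibogi/ → hiirtivogi.
Rule 3 (intervocalic voicing): no segment meets the environment; /hiirtivogi/ is unchanged.
Rule 4 (pre-rhotic lowering): /i/ is a high vowel immediately before /r/, so it lowers to [e]. /hiirtivogi/ → hiertivogi.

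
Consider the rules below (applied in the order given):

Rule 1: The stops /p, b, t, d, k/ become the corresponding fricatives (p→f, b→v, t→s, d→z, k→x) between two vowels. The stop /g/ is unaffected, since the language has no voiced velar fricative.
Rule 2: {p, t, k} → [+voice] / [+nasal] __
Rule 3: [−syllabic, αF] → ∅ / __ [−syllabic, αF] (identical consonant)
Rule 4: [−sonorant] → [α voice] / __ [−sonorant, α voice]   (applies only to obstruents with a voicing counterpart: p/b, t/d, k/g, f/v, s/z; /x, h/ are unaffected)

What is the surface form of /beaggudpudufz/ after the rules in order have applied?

Rule 1 (intervocalic spirantization): /d/ is a stop between vowels /u/ and /u/, so it spirantizes to the fricative [z]. /beaggudpudufz/ → beaggudpuzufz.
Rule 2 (post-nasal voicing): no segment meets the environment; /beaggudpuzufz/ is unchanged.
Rule 3 (degemination): /gg/ is a geminate; the first /g/ deletes. /beaggudpuzufz/ → beagudpuzufz.
Rule 4 (regressive voicing assimilation): /d/ precedes the voiceless obstruent /p/, so it devoices to [t] by assimilation. /f/ precedes the voiced obstruent /z/, so it voices to [v] by assimilation. /beagudpuzufz/ → beagutpuzuvz.

beagutpuzuvz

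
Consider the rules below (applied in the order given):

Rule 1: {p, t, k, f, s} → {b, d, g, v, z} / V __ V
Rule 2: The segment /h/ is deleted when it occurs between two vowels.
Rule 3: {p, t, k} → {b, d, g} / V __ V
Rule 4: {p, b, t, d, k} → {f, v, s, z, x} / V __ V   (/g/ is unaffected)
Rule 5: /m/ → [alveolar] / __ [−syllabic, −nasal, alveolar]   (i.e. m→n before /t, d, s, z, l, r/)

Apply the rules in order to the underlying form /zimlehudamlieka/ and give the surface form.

Rule 1 (intervocalic voicing): /k/ is a voiceless obstruent between vowels /e/ and /a/, so it voices to [g]. /zimlehudamlieka/ → zimlehudamliega.
Rule 2 (intervocalic h-deletion): /h/ occurs between vowels /e/ and /u/, so it deletes. /zimlehudamliega/ → zimleudamliega.
Rule 3 (intervocalic voicing): no segment meets the environment; /zimleudamliega/ is unchanged.
Rule 4 (intervocalic spirantization): /d/ is a stop between vowels /u/ and /a/, so it spirantizes to the fricative [z]. /zimleudamliega/ → zimleuzamliega.
Rule 5 (nasal place assimilation): /m/ precedes the alveolar consonant /l/, so it assimilates in place to [n]. /m/ precedes the alveolar consonant /l/, so it assimilates in place to [n]. /zimleuzamliega/ → zinleuzanliega.

zinleuzanliega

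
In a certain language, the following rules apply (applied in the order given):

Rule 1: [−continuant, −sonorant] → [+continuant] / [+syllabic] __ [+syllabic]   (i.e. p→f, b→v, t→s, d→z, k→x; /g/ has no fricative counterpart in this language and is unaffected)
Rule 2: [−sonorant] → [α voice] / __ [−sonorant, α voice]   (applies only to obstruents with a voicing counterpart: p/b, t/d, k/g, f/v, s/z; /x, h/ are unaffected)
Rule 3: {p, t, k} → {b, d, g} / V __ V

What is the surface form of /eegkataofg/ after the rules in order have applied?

Rule 1 (intervocalic spirantization): /t/ is a stop between vowels /a/ and /a/, so it spirantizes to the fricative [s]. /eegkataofg/ → eegkasaofg.
Rule 2 (regressive voicing assimilation): /g/ precedes the voiceless obstruent /k/, so it devoices to [k] by assimilation. /f/ precedes the voiced obstruent /g/, so it voices to [v] by assimilation. /eegkasaofg/ → eekkasaovg.
Rule 3 (intervocalic voicing): no segment meets the environment; /eekkasaovg/ is unchanged.

eekkasaovg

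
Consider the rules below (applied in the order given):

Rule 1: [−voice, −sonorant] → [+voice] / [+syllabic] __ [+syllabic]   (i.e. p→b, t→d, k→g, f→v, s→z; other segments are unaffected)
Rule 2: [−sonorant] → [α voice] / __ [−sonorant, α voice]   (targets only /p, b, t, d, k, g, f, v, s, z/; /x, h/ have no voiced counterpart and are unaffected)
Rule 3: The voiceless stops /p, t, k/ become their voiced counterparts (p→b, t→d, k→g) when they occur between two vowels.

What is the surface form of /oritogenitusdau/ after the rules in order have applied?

oridogeniduzdau

Rule 1 (intervocalic voicing): /t/ is a voiceless obstruent between vowels /i/ and /o/, so it voices to [d]. /t/ is a voiceless obstruent between vowels /i/ and /u/, so it voices to [d]. /oritogenitusdau/ → oridogenidusdau.
Rule 2 (regressive voicing assimilation): /s/ precedes the voiced obstruent /d/, so it voices to [z] by assimilation. /oridogenidusdau/ → oridogeniduzdau.
Rule 3 (intervocalic voicing): no segment meets the environment; /oridogeniduzdau/ is unchanged.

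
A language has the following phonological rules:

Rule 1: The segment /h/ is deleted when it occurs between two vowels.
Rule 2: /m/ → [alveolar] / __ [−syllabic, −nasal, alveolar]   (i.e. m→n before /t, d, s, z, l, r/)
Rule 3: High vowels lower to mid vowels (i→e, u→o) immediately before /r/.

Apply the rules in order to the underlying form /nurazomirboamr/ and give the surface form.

norazomerboanr

Rule 1 (intervocalic h-deletion): no segment meets the environment; /nurazomirboamr/ is unchanged.
Rule 2 (nasal place assimilation): /m/ precedes the alveolar consonant /r/, so it assimilates in place to [n]. /nurazomirboamr/ → nurazomirboanr.
Rule 3 (pre-rhotic lowering): /u/ is a high vowel immediately before /r/, so it lowers to [o]. /i/ is a high vowel immediately before /r/, so it lowers to [e]. /nurazomirboanr/ → norazomerboanr.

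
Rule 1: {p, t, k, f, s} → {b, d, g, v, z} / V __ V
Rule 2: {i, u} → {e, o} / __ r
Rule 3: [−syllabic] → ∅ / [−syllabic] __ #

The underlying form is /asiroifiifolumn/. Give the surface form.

azeroiviivolum

Rule 1 (intervocalic voicing): /s/ is a voiceless obstruent between vowels /a/ and /i/, so it voices to [z]. /f/ is a voiceless obstruent between vowels /i/ and /i/, so it voices to [v]. /f/ is a voiceless obstruent between vowels /i/ and /o/, so it voices to [v]. /asiroifiifolumn/ → aziroiviivolumn.
Rule 2 (pre-rhotic lowering): /i/ is a high vowel immediately before /r/, so it lowers to [e]. /aziroiviivolumn/ → azeroiviivolumn.
Rule 3 (final cluster simplification): /n/ is the second consonant of a word-final cluster /mn/, so it deletes. /azeroiviivolumn/ → azeroiviivolum.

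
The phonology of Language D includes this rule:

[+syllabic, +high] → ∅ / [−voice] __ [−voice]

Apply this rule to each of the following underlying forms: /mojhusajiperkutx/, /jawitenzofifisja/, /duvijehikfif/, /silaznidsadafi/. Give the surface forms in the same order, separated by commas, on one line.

/mojhusajiperkutx/: /u/ is a high vowel flanked by voiceless consonants /h/ and /s/, so it deletes. /u/ is a high vowel flanked by voiceless consonants /k/ and /t/, so it deletes. → [mojhsajiperktx].
/jawitenzofifisja/: /i/ is a high vowel flanked by voiceless consonants /f/ and /f/, so it deletes. /i/ is a high vowel flanked by voiceless consonants /f/ and /s/, so it deletes. → [jawitenzoffsja].
/duvijehikfif/: /i/ is a high vowel flanked by voiceless consonants /h/ and /k/, so it deletes. /i/ is a high vowel flanked by voiceless consonants /f/ and /f/, so it deletes. → [duvijehkff].
/silaznidsadafi/: the rule's environment is not met; surfaces unchanged as [silaznidsadafi].

mojhsajiperktx, jawitenzoffsja, duvijehkff, silaznidsadafi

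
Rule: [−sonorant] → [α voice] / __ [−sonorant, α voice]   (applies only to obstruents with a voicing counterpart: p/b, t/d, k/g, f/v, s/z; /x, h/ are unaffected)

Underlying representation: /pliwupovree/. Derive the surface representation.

No segment of /pliwupovree/ meets the structural description of the rule, so the form surfaces unchanged.

pliwupovree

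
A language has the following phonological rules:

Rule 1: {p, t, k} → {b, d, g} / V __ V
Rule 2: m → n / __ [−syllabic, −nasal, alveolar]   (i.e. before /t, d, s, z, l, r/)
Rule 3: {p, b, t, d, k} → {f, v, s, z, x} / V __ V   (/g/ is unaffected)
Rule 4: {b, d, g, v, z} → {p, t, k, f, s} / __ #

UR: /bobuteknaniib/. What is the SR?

bovuzeknaniip

Rule 1 (intervocalic voicing): /t/ is a voiceless stop between vowels /u/ and /e/, so it voices to [d]. /bobuteknaniib/ → bobudeknaniib.
Rule 2 (nasal place assimilation): no segment meets the environment; /bobudeknaniib/ is unchanged.
Rule 3 (intervocalic spirantization): /b/ is a stop between vowels /o/ and /u/, so it spirantizes to the fricative [v]. /d/ is a stop between vowels /u/ and /e/, so it spirantizes to the fricative [z]. /bobudeknaniib/ → bovuzeknaniib.
Rule 4 (final devoicing): /b/ is a voiced obstruent in word-final position, so it devoices to [p]. /bovuzeknaniib/ → bovuzeknaniip.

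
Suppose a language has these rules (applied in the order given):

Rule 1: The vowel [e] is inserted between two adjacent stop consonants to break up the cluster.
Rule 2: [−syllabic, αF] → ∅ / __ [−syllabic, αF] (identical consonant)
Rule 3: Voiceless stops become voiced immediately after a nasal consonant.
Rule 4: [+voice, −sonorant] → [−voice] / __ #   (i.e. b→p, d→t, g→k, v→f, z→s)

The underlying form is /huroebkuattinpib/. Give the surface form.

Rule 1 (stop-cluster e-epenthesis): /b/ and /k/ form a stop–stop cluster, so [e] is inserted between them. /t/ and /t/ form a stop–stop cluster, so [e] is inserted between them. /huroebkuattinpib/ → huroebekuatetinpib.
Rule 2 (degemination): no segment meets the environment; /huroebekuatetinpib/ is unchanged.
Rule 3 (post-nasal voicing): /p/ is a voiceless stop immediately after the nasal /n/, so it voices to [b]. /huroebekuatetinpib/ → huroebekuatetinbib.
Rule 4 (final devoicing): /b/ is a voiced obstruent in word-final position, so it devoices to [p]. /huroebekuatetinbib/ → huroebekuatetinbip.

huroebekuatetinbip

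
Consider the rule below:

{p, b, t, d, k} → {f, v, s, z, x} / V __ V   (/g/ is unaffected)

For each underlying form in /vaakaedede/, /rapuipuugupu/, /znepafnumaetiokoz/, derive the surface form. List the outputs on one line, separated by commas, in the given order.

vaaxaezeze, rafuifuugufu, znefafnumaesioxoz

/vaakaedede/: /k/ is a stop between vowels /a/ and /a/, so it spirantizes to the fricative [x]. /d/ is a stop between vowels /e/ and /e/, so it spirantizes to the fricative [z]. /d/ is a stop between vowels /e/ and /e/, so it spirantizes to the fricative [z]. → [vaaxaezeze].
/rapuipuugupu/: /p/ is a stop between vowels /a/ and /u/, so it spirantizes to the fricative [f]. /p/ is a stop between vowels /i/ and /u/, so it spirantizes to the fricative [f]. /p/ is a stop between vowels /u/ and /u/, so it spirantizes to the fricative [f]. → [rafuifuugufu].
/znepafnumaetiokoz/: /p/ is a stop between vowels /e/ and /a/, so it spirantizes to the fricative [f]. /t/ is a stop between vowels /e/ and /i/, so it spirantizes to the fricative [s]. /k/ is a stop between vowels /o/ and /o/, so it spirantizes to the fricative [x]. → [znefafnumaesioxoz].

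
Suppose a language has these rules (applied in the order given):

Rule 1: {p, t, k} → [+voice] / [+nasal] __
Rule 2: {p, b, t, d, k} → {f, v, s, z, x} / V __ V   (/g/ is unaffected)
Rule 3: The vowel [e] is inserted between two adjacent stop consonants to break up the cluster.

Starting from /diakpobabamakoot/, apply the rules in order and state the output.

Rule 1 (post-nasal voicing): no segment meets the environment; /diakpobabamakoot/ is unchanged.
Rule 2 (intervocalic spirantization): /b/ is a stop between vowels /o/ and /a/, so it spirantizes to the fricative [v]. /b/ is a stop between vowels /a/ and /a/, so it spirantizes to the fricative [v]. /k/ is a stop between vowels /a/ and /o/, so it spirantizes to the fricative [x]. /diakpobabamakoot/ → diakpovavamaxoot.
Rule 3 (stop-cluster e-epenthesis): /k/ and /p/ form a stop–stop cluster, so [e] is inserted between them. /diakpovavamaxoot/ → diakepovavamaxoot.

diakepovavamaxoot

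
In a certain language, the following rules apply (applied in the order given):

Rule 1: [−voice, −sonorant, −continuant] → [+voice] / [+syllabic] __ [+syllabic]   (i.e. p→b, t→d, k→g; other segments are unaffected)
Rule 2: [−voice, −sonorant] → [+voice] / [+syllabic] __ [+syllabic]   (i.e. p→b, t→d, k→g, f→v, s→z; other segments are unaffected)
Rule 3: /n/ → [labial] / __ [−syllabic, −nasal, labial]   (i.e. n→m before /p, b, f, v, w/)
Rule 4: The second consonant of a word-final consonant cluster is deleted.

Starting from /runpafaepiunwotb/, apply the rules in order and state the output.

Rule 1 (intervocalic voicing): /p/ is a voiceless stop between vowels /e/ and /i/, so it voices to [b]. /runpafaepiunwotb/ → runpafaebiunwotb.
Rule 2 (intervocalic voicing): /f/ is a voiceless obstruent between vowels /a/ and /a/, so it voices to [v]. /runpafaebiunwotb/ → runpavaebiunwotb.
Rule 3 (nasal place assimilation): /n/ precedes the labial consonant /p/, so it assimilates in place to [m]. /n/ precedes the labial consonant /w/, so it assimilates in place to [m]. /runpavaebiunwotb/ → rumpavaebiumwotb.
Rule 4 (final cluster simplification): /b/ is the second consonant of a word-final cluster /tb/, so it deletes. /rumpavaebiumwotb/ → rumpavaebiumwot.

rumpavaebiumwot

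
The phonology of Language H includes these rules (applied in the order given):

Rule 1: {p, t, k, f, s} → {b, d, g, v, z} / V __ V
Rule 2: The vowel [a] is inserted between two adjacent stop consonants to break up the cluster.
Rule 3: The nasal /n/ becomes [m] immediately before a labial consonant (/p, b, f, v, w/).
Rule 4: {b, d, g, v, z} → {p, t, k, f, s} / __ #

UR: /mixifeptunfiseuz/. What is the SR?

mixivepatumfizeus

Rule 1 (intervocalic voicing): /f/ is a voiceless obstruent between vowels /i/ and /e/, so it voices to [v]. /s/ is a voiceless obstruent between vowels /i/ and /e/, so it voices to [z]. /mixifeptunfiseuz/ → mixiveptunfizeuz.
Rule 2 (stop-cluster a-epenthesis): /p/ and /t/ form a stop–stop cluster, so [a] is inserted between them. /mixiveptunfizeuz/ → mixivepatunfizeuz.
Rule 3 (nasal place assimilation): /n/ precedes the labial consonant /f/, so it assimilates in place to [m]. /mixivepatunfizeuz/ → mixivepatumfizeuz.
Rule 4 (final devoicing): /z/ is a voiced obstruent in word-final position, so it devoices to [s]. /mixivepatumfizeuz/ → mixivepatumfizeus.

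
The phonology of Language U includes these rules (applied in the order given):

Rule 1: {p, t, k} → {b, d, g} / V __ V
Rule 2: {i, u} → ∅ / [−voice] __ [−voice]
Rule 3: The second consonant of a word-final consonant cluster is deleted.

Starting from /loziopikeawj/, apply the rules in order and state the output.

Rule 1 (intervocalic voicing): /p/ is a voiceless stop between vowels /o/ and /i/, so it voices to [b]. /k/ is a voiceless stop between vowels /i/ and /e/, so it voices to [g]. /loziopikeawj/ → loziobigeawj.
Rule 2 (high vowel syncope): no segment meets the environment; /loziobigeawj/ is unchanged.
Rule 3 (final cluster simplification): /j/ is the second consonant of a word-final cluster /wj/, so it deletes. /loziobigeawj/ → loziobigeaw.

loziobigeaw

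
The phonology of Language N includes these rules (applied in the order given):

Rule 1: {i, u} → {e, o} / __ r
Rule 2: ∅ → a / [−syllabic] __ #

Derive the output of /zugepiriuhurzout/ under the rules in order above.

Rule 1 (pre-rhotic lowering): /i/ is a high vowel immediately before /r/, so it lowers to [e]. /u/ is a high vowel immediately before /r/, so it lowers to [o]. /zugepiriuhurzout/ → zugeperiuhorzout.
Rule 2 (final a-epenthesis): the form ends in the consonant /t/, so [a] is inserted word-finally. /zugeperiuhorzout/ → zugeperiuhorzouta.

zugeperiuhorzouta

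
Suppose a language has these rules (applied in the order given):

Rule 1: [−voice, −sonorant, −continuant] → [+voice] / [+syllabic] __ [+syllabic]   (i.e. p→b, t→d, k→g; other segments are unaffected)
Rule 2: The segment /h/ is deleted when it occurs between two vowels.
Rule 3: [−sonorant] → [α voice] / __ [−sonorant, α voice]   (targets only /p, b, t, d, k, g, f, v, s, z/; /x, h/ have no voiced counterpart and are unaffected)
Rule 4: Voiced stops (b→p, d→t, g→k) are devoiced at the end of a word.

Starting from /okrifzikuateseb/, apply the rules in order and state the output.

okrivziguadesep

Rule 1 (intervocalic voicing): /k/ is a voiceless stop between vowels /i/ and /u/, so it voices to [g]. /t/ is a voiceless stop between vowels /a/ and /e/, so it voices to [d]. /okrifzikuateseb/ → okrifziguadeseb.
Rule 2 (intervocalic h-deletion): no segment meets the environment; /okrifziguadeseb/ is unchanged.
Rule 3 (regressive voicing assimilation): /f/ precedes the voiced obstruent /z/, so it voices to [v] by assimilation. /okrifziguadeseb/ → okrivziguadeseb.
Rule 4 (final devoicing): /b/ is a voiced stop in word-final position, so it devoices to [p]. /okrivziguadeseb/ → okrivziguadesep.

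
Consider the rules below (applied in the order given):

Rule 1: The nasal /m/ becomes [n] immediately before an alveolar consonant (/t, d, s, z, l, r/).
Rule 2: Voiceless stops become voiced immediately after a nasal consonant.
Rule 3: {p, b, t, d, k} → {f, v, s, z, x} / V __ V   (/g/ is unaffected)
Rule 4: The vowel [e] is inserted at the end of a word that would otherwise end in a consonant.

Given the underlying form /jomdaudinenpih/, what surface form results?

jondauzinenbihe

Rule 1 (nasal place assimilation): /m/ precedes the alveolar consonant /d/, so it assimilates in place to [n]. /jomdaudinenpih/ → jondaudinenpih.
Rule 2 (post-nasal voicing): /p/ is a voiceless stop immediately after the nasal /n/, so it voices to [b]. /jondaudinenpih/ → jondaudinenbih.
Rule 3 (intervocalic spirantization): /d/ is a stop between vowels /u/ and /i/, so it spirantizes to the fricative [z]. /jondaudinenbih/ → jondauzinenbih.
Rule 4 (final e-epenthesis): the form ends in the consonant /h/, so [e] is inserted word-finally. /jondauzinenbih/ → jondauzinenbihe.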